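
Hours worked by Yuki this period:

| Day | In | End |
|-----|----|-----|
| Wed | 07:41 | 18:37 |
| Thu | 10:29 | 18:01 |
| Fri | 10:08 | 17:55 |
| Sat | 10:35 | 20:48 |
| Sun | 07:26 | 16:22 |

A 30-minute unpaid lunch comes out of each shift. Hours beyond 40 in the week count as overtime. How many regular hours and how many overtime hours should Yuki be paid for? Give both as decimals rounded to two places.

Regular 40.00 hours, overtime 2.90 hours

Wed: 07:41–18:37 = 10 h 56 min; less 30 min break → 10 h 26 min
Thu: 10:29–18:01 = 7 h 32 min; less 30 min break → 7 h 2 min
Fri: 10:08–17:55 = 7 h 47 min; less 30 min break → 7 h 17 min
Sat: 10:35–20:48 = 10 h 13 min; less 30 min break → 9 h 43 min
Sun: 07:26–16:22 = 8 h 56 min; less 30 min break → 8 h 26 min
Total worked: 42 h 54 min = 42.90 h.
Threshold 40 h → overtime 2 h 54 min, regular 40 h 0 min.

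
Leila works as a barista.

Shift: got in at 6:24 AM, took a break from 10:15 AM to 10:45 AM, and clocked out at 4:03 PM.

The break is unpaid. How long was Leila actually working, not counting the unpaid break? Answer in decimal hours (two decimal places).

9.15 hours

Shift: 6:24 AM–4:03 PM = 9 h 39 min; less 30 min break → 9 h 9 min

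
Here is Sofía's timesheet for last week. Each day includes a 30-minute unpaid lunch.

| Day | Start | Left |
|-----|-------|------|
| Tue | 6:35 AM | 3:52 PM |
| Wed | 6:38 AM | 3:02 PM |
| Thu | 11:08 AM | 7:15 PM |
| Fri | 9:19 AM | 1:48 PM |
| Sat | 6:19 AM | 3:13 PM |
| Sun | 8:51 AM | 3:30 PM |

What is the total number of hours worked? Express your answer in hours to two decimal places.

Tue: 6:35 AM–3:52 PM = 9 h 17 min; less 30 min break → 8 h 47 min
Wed: 6:38 AM–3:02 PM = 8 h 24 min; less 30 min break → 7 h 54 min
Thu: 11:08 AM–7:15 PM = 8 h 7 min; less 30 min break → 7 h 37 min
Fri: 9:19 AM–1:48 PM = 4 h 29 min; less 30 min break → 3 h 59 min
Sat: 6:19 AM–3:13 PM = 8 h 54 min; less 30 min break → 8 h 24 min
Sun: 8:51 AM–3:30 PM = 6 h 39 min; less 30 min break → 6 h 9 min
Total: 8 h 47 min + 7 h 54 min + 7 h 37 min + 3 h 59 min + 8 h 24 min + 6 h 9 min = 42 h 50 min.

42.83 hours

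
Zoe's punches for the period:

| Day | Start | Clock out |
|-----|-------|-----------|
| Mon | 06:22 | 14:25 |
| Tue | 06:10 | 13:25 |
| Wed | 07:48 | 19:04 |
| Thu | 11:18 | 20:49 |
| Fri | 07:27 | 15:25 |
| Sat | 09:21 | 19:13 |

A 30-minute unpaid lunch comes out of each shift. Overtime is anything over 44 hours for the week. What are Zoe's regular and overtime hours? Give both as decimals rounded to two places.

Mon: 06:22–14:25 = 8 h 3 min; less 30 min break → 7 h 33 min
Tue: 06:10–13:25 = 7 h 15 min; less 30 min break → 6 h 45 min
Wed: 07:48–19:04 = 11 h 16 min; less 30 min break → 10 h 46 min
Thu: 11:18–20:49 = 9 h 31 min; less 30 min break → 9 h 1 min
Fri: 07:27–15:25 = 7 h 58 min; less 30 min break → 7 h 28 min
Sat: 09:21–19:13 = 9 h 52 min; less 30 min break → 9 h 22 min
Total worked: 50 h 55 min = 50.92 h.
Threshold 44 h → overtime 6 h 55 min, regular 44 h 0 min.

Regular 44.00 hours, overtime 6.92 hours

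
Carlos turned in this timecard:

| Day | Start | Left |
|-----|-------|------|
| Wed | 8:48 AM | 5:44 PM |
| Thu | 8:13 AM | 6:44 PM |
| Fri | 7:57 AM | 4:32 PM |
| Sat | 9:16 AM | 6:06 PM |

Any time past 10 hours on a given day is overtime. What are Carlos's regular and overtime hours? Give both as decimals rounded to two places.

Wed: 8:48 AM–5:44 PM = 8 h 56 min
Thu: 8:13 AM–6:44 PM = 10 h 31 min
Fri: 7:57 AM–4:32 PM = 8 h 35 min
Sat: 9:16 AM–6:06 PM = 8 h 50 min
Wed reg 8 h 56 min / OT 0 h 0 min; Thu reg 10 h 0 min / OT 0 h 31 min; Fri reg 8 h 35 min / OT 0 h 0 min; Sat reg 8 h 50 min / OT 0 h 0 min.
Totals: regular 36 h 21 min, overtime 0 h 31 min.

Regular 36.35 hours, overtime 0.52 hours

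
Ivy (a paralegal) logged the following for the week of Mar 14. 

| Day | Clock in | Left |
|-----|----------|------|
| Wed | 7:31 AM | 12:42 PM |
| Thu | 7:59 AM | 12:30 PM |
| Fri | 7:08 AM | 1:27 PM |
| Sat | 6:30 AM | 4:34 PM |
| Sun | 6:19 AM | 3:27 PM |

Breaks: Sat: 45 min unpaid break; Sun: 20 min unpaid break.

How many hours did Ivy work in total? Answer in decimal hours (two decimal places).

34.13 hours

Wed: 7:31 AM–12:42 PM = 5 h 11 min
Thu: 7:59 AM–12:30 PM = 4 h 31 min
Fri: 7:08 AM–1:27 PM = 6 h 19 min
Sat: 6:30 AM–4:34 PM = 10 h 4 min; less 45 min break → 9 h 19 min
Sun: 6:19 AM–3:27 PM = 9 h 8 min; less 20 min break → 8 h 48 min
Total: 5 h 11 min + 4 h 31 min + 6 h 19 min + 9 h 19 min + 8 h 48 min = 34 h 8 min.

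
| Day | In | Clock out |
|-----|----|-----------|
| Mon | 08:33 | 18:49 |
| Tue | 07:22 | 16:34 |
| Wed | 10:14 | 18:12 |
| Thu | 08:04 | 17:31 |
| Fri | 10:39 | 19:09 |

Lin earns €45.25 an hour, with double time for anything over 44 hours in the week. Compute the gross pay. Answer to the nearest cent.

Mon: 08:33–18:49 = 10 h 16 min
Tue: 07:22–16:34 = 9 h 12 min
Wed: 10:14–18:12 = 7 h 58 min
Thu: 08:04–17:31 = 9 h 27 min
Fri: 10:39–19:09 = 8 h 30 min
Total worked: 45 h 23 min = 2723 min.
Regular 44 h 0 min = 2640 min at €45.25/h; overtime 1 h 23 min = 83 min at €90.50/h.
Pay = (2640 × €45.25 + 83 × €90.50) ÷ 60 = €2116.19.

€2116.19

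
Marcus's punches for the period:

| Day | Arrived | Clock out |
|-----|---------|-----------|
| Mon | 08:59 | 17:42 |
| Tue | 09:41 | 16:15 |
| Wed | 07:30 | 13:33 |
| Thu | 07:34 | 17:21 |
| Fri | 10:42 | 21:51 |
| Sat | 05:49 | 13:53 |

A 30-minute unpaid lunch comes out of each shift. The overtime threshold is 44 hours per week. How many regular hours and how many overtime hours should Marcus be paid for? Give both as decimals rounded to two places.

Mon: 08:59–17:42 = 8 h 43 min; less 30 min break → 8 h 13 min
Tue: 09:41–16:15 = 6 h 34 min; less 30 min break → 6 h 4 min
Wed: 07:30–13:33 = 6 h 3 min; less 30 min break → 5 h 33 min
Thu: 07:34–17:21 = 9 h 47 min; less 30 min break → 9 h 17 min
Fri: 10:42–21:51 = 11 h 9 min; less 30 min break → 10 h 39 min
Sat: 05:49–13:53 = 8 h 4 min; less 30 min break → 7 h 34 min
Total worked: 47 h 20 min = 47.33 h.
Threshold 44 h → overtime 3 h 20 min, regular 44 h 0 min.

Regular 44.00 hours, overtime 3.33 hours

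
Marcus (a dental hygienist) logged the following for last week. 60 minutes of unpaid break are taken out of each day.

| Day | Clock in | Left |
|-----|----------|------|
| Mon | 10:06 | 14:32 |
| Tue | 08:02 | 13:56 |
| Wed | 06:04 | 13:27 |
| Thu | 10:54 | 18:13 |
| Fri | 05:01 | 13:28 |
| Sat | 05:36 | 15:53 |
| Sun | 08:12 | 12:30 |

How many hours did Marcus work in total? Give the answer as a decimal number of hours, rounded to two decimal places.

Mon: 10:06–14:32 = 4 h 26 min; less 60 min break → 3 h 26 min
Tue: 08:02–13:56 = 5 h 54 min; less 60 min break → 4 h 54 min
Wed: 06:04–13:27 = 7 h 23 min; less 60 min break → 6 h 23 min
Thu: 10:54–18:13 = 7 h 19 min; less 60 min break → 6 h 19 min
Fri: 05:01–13:28 = 8 h 27 min; less 60 min break → 7 h 27 min
Sat: 05:36–15:53 = 10 h 17 min; less 60 min break → 9 h 17 min
Sun: 08:12–12:30 = 4 h 18 min; less 60 min break → 3 h 18 min
Total: 3 h 26 min + 4 h 54 min + 6 h 23 min + 6 h 19 min + 7 h 27 min + 9 h 17 min + 3 h 18 min = 41 h 4 min.

41.07 hours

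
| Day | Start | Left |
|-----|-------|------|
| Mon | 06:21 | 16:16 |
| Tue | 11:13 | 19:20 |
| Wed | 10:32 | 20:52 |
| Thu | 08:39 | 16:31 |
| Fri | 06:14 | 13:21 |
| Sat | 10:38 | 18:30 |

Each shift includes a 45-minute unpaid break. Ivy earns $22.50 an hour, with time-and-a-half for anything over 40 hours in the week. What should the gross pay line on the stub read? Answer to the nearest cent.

Mon: 06:21–16:16 = 9 h 55 min; less 45 min break → 9 h 10 min
Tue: 11:13–19:20 = 8 h 7 min; less 45 min break → 7 h 22 min
Wed: 10:32–20:52 = 10 h 20 min; less 45 min break → 9 h 35 min
Thu: 08:39–16:31 = 7 h 52 min; less 45 min break → 7 h 7 min
Fri: 06:14–13:21 = 7 h 7 min; less 45 min break → 6 h 22 min
Sat: 10:38–18:30 = 7 h 52 min; less 45 min break → 7 h 7 min
Total worked: 46 h 43 min = 2803 min.
Regular 40 h 0 min = 2400 min at $22.50/h; overtime 6 h 43 min = 403 min at $33.75/h.
Pay = (2400 × $22.50 + 403 × $33.75) ÷ 60 = $1126.69.

$1126.69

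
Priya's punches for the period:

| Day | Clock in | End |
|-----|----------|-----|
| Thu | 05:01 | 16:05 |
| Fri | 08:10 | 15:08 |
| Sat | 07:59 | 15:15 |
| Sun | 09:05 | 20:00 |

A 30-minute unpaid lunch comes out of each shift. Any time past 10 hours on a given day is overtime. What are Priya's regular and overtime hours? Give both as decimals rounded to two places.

Thu: 05:01–16:05 = 11 h 4 min; less 30 min break → 10 h 34 min
Fri: 08:10–15:08 = 6 h 58 min; less 30 min break → 6 h 28 min
Sat: 07:59–15:15 = 7 h 16 min; less 30 min break → 6 h 46 min
Sun: 09:05–20:00 = 10 h 55 min; less 30 min break → 10 h 25 min
Thu reg 10 h 0 min / OT 0 h 34 min; Fri reg 6 h 28 min / OT 0 h 0 min; Sat reg 6 h 46 min / OT 0 h 0 min; Sun reg 10 h 0 min / OT 0 h 25 min.
Totals: regular 33 h 14 min, overtime 0 h 59 min.

Regular 33.23 hours, overtime 0.98 hours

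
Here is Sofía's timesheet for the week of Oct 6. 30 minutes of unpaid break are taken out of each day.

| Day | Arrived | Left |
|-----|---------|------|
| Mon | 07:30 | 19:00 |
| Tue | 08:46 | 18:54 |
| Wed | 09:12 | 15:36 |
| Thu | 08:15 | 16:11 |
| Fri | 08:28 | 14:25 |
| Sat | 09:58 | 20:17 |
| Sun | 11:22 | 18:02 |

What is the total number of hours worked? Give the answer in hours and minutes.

55 h 24 min

Mon: 07:30–19:00 = 11 h 30 min; less 30 min break → 11 h 0 min
Tue: 08:46–18:54 = 10 h 8 min; less 30 min break → 9 h 38 min
Wed: 09:12–15:36 = 6 h 24 min; less 30 min break → 5 h 54 min
Thu: 08:15–16:11 = 7 h 56 min; less 30 min break → 7 h 26 min
Fri: 08:28–14:25 = 5 h 57 min; less 30 min break → 5 h 27 min
Sat: 09:58–20:17 = 10 h 19 min; less 30 min break → 9 h 49 min
Sun: 11:22–18:02 = 6 h 40 min; less 30 min break → 6 h 10 min
Total: 11 h 0 min + 9 h 38 min + 5 h 54 min + 7 h 26 min + 5 h 27 min + 9 h 49 min + 6 h 10 min = 55 h 24 min.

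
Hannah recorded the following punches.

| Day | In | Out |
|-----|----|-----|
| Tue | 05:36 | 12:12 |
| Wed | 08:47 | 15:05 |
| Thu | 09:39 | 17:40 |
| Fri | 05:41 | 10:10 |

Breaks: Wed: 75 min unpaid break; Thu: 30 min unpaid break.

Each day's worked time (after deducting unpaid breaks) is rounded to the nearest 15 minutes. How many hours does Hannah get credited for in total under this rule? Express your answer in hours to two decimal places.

23.50 hours

Tue: 05:36–12:12 = 6 h 36 min → rounds to 6 h 30 min
Wed: 08:47–15:05 = 6 h 18 min − 75 min = 5 h 3 min → rounds to 5 h 0 min
Thu: 09:39–17:40 = 8 h 1 min − 30 min = 7 h 31 min → rounds to 7 h 30 min
Fri: 05:41–10:10 = 4 h 29 min → rounds to 4 h 30 min
Total credited: 23 h 30 min.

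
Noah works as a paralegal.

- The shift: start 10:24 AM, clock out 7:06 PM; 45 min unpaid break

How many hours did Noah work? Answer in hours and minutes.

7 h 57 min

The shift: 10:24 AM–7:06 PM = 8 h 42 min; less 45 min break → 7 h 57 min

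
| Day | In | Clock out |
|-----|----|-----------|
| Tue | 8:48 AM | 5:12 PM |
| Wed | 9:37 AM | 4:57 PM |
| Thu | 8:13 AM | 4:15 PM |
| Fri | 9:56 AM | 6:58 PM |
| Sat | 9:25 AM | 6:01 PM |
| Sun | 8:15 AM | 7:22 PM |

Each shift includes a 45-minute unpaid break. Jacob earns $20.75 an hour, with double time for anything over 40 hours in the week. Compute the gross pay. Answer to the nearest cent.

$1162.69

Tue: 8:48 AM–5:12 PM = 8 h 24 min; less 45 min break → 7 h 39 min
Wed: 9:37 AM–4:57 PM = 7 h 20 min; less 45 min break → 6 h 35 min
Thu: 8:13 AM–4:15 PM = 8 h 2 min; less 45 min break → 7 h 17 min
Fri: 9:56 AM–6:58 PM = 9 h 2 min; less 45 min break → 8 h 17 min
Sat: 9:25 AM–6:01 PM = 8 h 36 min; less 45 min break → 7 h 51 min
Sun: 8:15 AM–7:22 PM = 11 h 7 min; less 45 min break → 10 h 22 min
Total worked: 48 h 1 min = 2881 min.
Regular 40 h 0 min = 2400 min at $20.75/h; overtime 8 h 1 min = 481 min at $41.50/h.
Pay = (2400 × $20.75 + 481 × $41.50) ÷ 60 = $1162.69.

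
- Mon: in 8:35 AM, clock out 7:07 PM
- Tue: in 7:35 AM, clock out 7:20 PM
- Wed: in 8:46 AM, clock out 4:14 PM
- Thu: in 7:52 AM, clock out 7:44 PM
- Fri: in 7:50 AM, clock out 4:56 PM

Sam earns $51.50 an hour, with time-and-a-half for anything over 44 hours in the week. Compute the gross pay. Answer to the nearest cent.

Mon: 8:35 AM–7:07 PM = 10 h 32 min
Tue: 7:35 AM–7:20 PM = 11 h 45 min
Wed: 8:46 AM–4:14 PM = 7 h 28 min
Thu: 7:52 AM–7:44 PM = 11 h 52 min
Fri: 7:50 AM–4:56 PM = 9 h 6 min
Total worked: 50 h 43 min = 3043 min.
Regular 44 h 0 min = 2640 min at $51.50/h; overtime 6 h 43 min = 403 min at $77.25/h.
Pay = (2640 × $51.50 + 403 × $77.25) ÷ 60 = $2784.86.

$2784.86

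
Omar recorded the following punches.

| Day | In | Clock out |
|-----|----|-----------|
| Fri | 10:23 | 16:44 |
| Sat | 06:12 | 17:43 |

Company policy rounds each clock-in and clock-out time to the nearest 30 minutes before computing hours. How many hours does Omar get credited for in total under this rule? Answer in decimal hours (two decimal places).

Fri: in 10:23→10:30, out 16:44→16:30; 6 h 0 min
Sat: in 06:12→06:00, out 17:43→17:30; 11 h 30 min
Total credited: 17 h 30 min.

17.50 hours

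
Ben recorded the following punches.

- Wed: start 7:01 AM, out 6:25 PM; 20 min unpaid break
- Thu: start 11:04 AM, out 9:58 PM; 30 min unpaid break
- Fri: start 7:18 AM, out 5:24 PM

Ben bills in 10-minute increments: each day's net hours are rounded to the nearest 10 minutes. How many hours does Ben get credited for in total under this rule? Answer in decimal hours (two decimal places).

31.50 hours

Wed: 7:01 AM–6:25 PM = 11 h 24 min − 20 min = 11 h 4 min → rounds to 11 h 0 min
Thu: 11:04 AM–9:58 PM = 10 h 54 min − 30 min = 10 h 24 min → rounds to 10 h 20 min
Fri: 7:18 AM–5:24 PM = 10 h 6 min → rounds to 10 h 10 min
Total credited: 31 h 30 min.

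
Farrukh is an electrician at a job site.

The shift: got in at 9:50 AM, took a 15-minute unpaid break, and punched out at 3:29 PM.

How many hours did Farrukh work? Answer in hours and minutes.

5 h 24 min

The shift: 9:50 AM–3:29 PM = 5 h 39 min; less 15 min break → 5 h 24 min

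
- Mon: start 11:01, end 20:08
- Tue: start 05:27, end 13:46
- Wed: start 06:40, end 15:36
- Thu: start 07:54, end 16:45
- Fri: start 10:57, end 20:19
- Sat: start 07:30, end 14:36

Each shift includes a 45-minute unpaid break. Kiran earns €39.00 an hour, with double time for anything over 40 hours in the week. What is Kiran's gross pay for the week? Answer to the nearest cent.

€2120.30

Mon: 11:01–20:08 = 9 h 7 min; less 45 min break → 8 h 22 min
Tue: 05:27–13:46 = 8 h 19 min; less 45 min break → 7 h 34 min
Wed: 06:40–15:36 = 8 h 56 min; less 45 min break → 8 h 11 min
Thu: 07:54–16:45 = 8 h 51 min; less 45 min break → 8 h 6 min
Fri: 10:57–20:19 = 9 h 22 min; less 45 min break → 8 h 37 min
Sat: 07:30–14:36 = 7 h 6 min; less 45 min break → 6 h 21 min
Total worked: 47 h 11 min = 2831 min.
Regular 40 h 0 min = 2400 min at €39.00/h; overtime 7 h 11 min = 431 min at €78.00/h.
Pay = (2400 × €39.00 + 431 × €78.00) ÷ 60 = €2120.30.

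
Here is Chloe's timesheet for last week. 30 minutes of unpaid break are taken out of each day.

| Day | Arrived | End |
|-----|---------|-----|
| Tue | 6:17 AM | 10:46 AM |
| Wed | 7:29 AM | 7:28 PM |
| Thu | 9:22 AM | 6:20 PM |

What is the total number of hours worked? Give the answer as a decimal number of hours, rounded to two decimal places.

Tue: 6:17 AM–10:46 AM = 4 h 29 min; less 30 min break → 3 h 59 min
Wed: 7:29 AM–7:28 PM = 11 h 59 min; less 30 min break → 11 h 29 min
Thu: 9:22 AM–6:20 PM = 8 h 58 min; less 30 min break → 8 h 28 min
Total: 3 h 59 min + 11 h 29 min + 8 h 28 min = 23 h 56 min.

23.93 hours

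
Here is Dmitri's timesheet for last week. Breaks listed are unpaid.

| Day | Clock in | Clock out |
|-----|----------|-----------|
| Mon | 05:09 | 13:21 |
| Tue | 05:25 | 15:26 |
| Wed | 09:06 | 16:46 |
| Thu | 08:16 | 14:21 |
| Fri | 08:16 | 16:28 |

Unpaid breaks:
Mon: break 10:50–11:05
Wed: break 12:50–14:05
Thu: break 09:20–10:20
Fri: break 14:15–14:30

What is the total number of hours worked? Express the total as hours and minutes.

Mon: 05:09–13:21 = 8 h 12 min; less 15 min break → 7 h 57 min
Tue: 05:25–15:26 = 10 h 1 min
Wed: 09:06–16:46 = 7 h 40 min; less 75 min break → 6 h 25 min
Thu: 08:16–14:21 = 6 h 5 min; less 60 min break → 5 h 5 min
Fri: 08:16–16:28 = 8 h 12 min; less 15 min break → 7 h 57 min
Total: 7 h 57 min + 10 h 1 min + 6 h 25 min + 5 h 5 min + 7 h 57 min = 37 h 25 min.

37 h 25 min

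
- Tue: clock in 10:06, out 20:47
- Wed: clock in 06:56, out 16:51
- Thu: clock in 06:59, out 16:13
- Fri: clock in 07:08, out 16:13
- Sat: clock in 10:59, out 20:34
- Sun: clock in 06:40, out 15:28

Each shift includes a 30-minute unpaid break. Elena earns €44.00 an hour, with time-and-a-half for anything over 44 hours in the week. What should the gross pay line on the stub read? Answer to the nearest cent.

Tue: 10:06–20:47 = 10 h 41 min; less 30 min break → 10 h 11 min
Wed: 06:56–16:51 = 9 h 55 min; less 30 min break → 9 h 25 min
Thu: 06:59–16:13 = 9 h 14 min; less 30 min break → 8 h 44 min
Fri: 07:08–16:13 = 9 h 5 min; less 30 min break → 8 h 35 min
Sat: 10:59–20:34 = 9 h 35 min; less 30 min break → 9 h 5 min
Sun: 06:40–15:28 = 8 h 48 min; less 30 min break → 8 h 18 min
Total worked: 54 h 18 min = 3258 min.
Regular 44 h 0 min = 2640 min at €44.00/h; overtime 10 h 18 min = 618 min at €66.00/h.
Pay = (2640 × €44.00 + 618 × €66.00) ÷ 60 = €2615.80.

€2615.80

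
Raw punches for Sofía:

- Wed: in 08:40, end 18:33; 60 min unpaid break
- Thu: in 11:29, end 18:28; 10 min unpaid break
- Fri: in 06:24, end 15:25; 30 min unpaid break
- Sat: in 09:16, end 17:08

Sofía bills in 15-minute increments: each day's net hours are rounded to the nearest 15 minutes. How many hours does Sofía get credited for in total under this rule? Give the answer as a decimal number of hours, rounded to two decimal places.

32.00 hours

Wed: 08:40–18:33 = 9 h 53 min − 60 min = 8 h 53 min → rounds to 9 h 0 min
Thu: 11:29–18:28 = 6 h 59 min − 10 min = 6 h 49 min → rounds to 6 h 45 min
Fri: 06:24–15:25 = 9 h 1 min − 30 min = 8 h 31 min → rounds to 8 h 30 min
Sat: 09:16–17:08 = 7 h 52 min → rounds to 7 h 45 min
Total credited: 32 h 0 min.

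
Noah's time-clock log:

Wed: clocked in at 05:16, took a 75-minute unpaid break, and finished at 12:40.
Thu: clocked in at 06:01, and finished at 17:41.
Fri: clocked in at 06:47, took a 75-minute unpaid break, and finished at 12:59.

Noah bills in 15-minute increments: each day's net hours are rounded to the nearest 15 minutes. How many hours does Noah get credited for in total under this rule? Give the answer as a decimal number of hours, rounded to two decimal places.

Wed: 05:16–12:40 = 7 h 24 min − 75 min = 6 h 9 min → rounds to 6 h 15 min
Thu: 06:01–17:41 = 11 h 40 min → rounds to 11 h 45 min
Fri: 06:47–12:59 = 6 h 12 min − 75 min = 4 h 57 min → rounds to 5 h 0 min
Total credited: 23 h 0 min.

23.00 hours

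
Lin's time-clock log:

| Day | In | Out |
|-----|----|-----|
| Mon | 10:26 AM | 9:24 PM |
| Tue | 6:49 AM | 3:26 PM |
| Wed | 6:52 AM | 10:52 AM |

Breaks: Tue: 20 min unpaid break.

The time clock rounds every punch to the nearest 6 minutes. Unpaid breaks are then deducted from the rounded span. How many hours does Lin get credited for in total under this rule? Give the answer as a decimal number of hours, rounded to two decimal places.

Mon: in 10:26 AM→10:24 AM, out 9:24 PM→9:24 PM; 11 h 0 min
Tue: in 6:49 AM→6:48 AM, out 3:26 PM→3:24 PM; 8 h 36 min − 20 min = 8 h 16 min
Wed: in 6:52 AM→6:54 AM, out 10:52 AM→10:54 AM; 4 h 0 min
Total credited: 23 h 16 min.

23.27 hours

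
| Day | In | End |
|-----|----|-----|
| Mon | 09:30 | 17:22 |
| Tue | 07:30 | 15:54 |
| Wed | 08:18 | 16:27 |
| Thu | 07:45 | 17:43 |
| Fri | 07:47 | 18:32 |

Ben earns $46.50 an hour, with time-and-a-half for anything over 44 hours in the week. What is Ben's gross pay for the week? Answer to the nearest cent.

Mon: 09:30–17:22 = 7 h 52 min
Tue: 07:30–15:54 = 8 h 24 min
Wed: 08:18–16:27 = 8 h 9 min
Thu: 07:45–17:43 = 9 h 58 min
Fri: 07:47–18:32 = 10 h 45 min
Total worked: 45 h 8 min = 2708 min.
Regular 44 h 0 min = 2640 min at $46.50/h; overtime 1 h 8 min = 68 min at $69.75/h.
Pay = (2640 × $46.50 + 68 × $69.75) ÷ 60 = $2125.05.

$2125.05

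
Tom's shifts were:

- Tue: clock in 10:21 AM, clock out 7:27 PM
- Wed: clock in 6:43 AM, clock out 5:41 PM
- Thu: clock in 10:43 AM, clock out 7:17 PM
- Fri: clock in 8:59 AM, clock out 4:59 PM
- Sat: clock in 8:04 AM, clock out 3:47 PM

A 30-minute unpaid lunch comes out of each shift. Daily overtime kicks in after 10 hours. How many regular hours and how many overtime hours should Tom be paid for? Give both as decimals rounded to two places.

Tue: 10:21 AM–7:27 PM = 9 h 6 min; less 30 min break → 8 h 36 min
Wed: 6:43 AM–5:41 PM = 10 h 58 min; less 30 min break → 10 h 28 min
Thu: 10:43 AM–7:17 PM = 8 h 34 min; less 30 min break → 8 h 4 min
Fri: 8:59 AM–4:59 PM = 8 h 0 min; less 30 min break → 7 h 30 min
Sat: 8:04 AM–3:47 PM = 7 h 43 min; less 30 min break → 7 h 13 min
Tue reg 8 h 36 min / OT 0 h 0 min; Wed reg 10 h 0 min / OT 0 h 28 min; Thu reg 8 h 4 min / OT 0 h 0 min; Fri reg 7 h 30 min / OT 0 h 0 min; Sat reg 7 h 13 min / OT 0 h 0 min.
Totals: regular 41 h 23 min, overtime 0 h 28 min.

Regular 41.38 hours, overtime 0.47 hours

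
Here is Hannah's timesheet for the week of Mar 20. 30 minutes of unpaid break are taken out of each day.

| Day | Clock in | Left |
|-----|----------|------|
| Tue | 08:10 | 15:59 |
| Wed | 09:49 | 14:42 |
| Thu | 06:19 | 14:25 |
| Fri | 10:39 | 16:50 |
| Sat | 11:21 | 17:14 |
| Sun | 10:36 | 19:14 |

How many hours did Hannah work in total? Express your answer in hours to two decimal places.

38.50 hours

Tue: 08:10–15:59 = 7 h 49 min; less 30 min break → 7 h 19 min
Wed: 09:49–14:42 = 4 h 53 min; less 30 min break → 4 h 23 min
Thu: 06:19–14:25 = 8 h 6 min; less 30 min break → 7 h 36 min
Fri: 10:39–16:50 = 6 h 11 min; less 30 min break → 5 h 41 min
Sat: 11:21–17:14 = 5 h 53 min; less 30 min break → 5 h 23 min
Sun: 10:36–19:14 = 8 h 38 min; less 30 min break → 8 h 8 min
Total: 7 h 19 min + 4 h 23 min + 7 h 36 min + 5 h 41 min + 5 h 23 min + 8 h 8 min = 38 h 30 min.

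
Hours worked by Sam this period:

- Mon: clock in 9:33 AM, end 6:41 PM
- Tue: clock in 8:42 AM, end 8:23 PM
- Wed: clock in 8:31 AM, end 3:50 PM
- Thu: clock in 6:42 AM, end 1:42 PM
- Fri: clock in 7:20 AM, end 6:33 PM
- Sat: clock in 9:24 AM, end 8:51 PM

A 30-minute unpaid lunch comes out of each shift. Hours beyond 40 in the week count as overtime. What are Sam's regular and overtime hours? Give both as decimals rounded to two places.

Regular 40.00 hours, overtime 14.80 hours

Mon: 9:33 AM–6:41 PM = 9 h 8 min; less 30 min break → 8 h 38 min
Tue: 8:42 AM–8:23 PM = 11 h 41 min; less 30 min break → 11 h 11 min
Wed: 8:31 AM–3:50 PM = 7 h 19 min; less 30 min break → 6 h 49 min
Thu: 6:42 AM–1:42 PM = 7 h 0 min; less 30 min break → 6 h 30 min
Fri: 7:20 AM–6:33 PM = 11 h 13 min; less 30 min break → 10 h 43 min
Sat: 9:24 AM–8:51 PM = 11 h 27 min; less 30 min break → 10 h 57 min
Total worked: 54 h 48 min = 54.80 h.
Threshold 40 h → overtime 14 h 48 min, regular 40 h 0 min.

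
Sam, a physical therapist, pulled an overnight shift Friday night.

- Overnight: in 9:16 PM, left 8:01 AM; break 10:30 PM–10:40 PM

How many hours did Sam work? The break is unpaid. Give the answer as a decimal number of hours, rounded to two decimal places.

Overnight: 9:16 PM → midnight = 2 h 44 min; midnight → 8:01 AM = 8 h 1 min; span 10 h 45 min; less 10 min break → 10 h 35 min

10.58 hours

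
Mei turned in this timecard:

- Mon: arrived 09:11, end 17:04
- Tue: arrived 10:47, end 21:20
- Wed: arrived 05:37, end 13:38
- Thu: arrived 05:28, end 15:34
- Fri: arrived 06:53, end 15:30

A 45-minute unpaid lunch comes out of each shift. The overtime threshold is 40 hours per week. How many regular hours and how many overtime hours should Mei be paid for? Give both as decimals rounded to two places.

Regular 40.00 hours, overtime 1.42 hours

Mon: 09:11–17:04 = 7 h 53 min; less 45 min break → 7 h 8 min
Tue: 10:47–21:20 = 10 h 33 min; less 45 min break → 9 h 48 min
Wed: 05:37–13:38 = 8 h 1 min; less 45 min break → 7 h 16 min
Thu: 05:28–15:34 = 10 h 6 min; less 45 min break → 9 h 21 min
Fri: 06:53–15:30 = 8 h 37 min; less 45 min break → 7 h 52 min
Total worked: 41 h 25 min = 41.42 h.
Threshold 40 h → overtime 1 h 25 min, regular 40 h 0 min.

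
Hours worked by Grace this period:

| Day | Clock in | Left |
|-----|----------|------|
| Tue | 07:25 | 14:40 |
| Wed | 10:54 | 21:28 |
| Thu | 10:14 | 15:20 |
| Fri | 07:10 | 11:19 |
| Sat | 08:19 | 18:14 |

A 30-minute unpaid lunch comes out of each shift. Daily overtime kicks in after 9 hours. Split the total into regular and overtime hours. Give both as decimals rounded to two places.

Tue: 07:25–14:40 = 7 h 15 min; less 30 min break → 6 h 45 min
Wed: 10:54–21:28 = 10 h 34 min; less 30 min break → 10 h 4 min
Thu: 10:14–15:20 = 5 h 6 min; less 30 min break → 4 h 36 min
Fri: 07:10–11:19 = 4 h 9 min; less 30 min break → 3 h 39 min
Sat: 08:19–18:14 = 9 h 55 min; less 30 min break → 9 h 25 min
Tue reg 6 h 45 min / OT 0 h 0 min; Wed reg 9 h 0 min / OT 1 h 4 min; Thu reg 4 h 36 min / OT 0 h 0 min; Fri reg 3 h 39 min / OT 0 h 0 min; Sat reg 9 h 0 min / OT 0 h 25 min.
Totals: regular 33 h 0 min, overtime 1 h 29 min.

Regular 33.00 hours, overtime 1.48 hours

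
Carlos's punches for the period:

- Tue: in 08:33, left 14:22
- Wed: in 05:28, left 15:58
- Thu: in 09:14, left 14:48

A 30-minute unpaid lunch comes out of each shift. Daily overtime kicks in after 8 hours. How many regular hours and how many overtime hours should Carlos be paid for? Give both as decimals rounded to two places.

Regular 18.38 hours, overtime 2.00 hours

Tue: 08:33–14:22 = 5 h 49 min; less 30 min break → 5 h 19 min
Wed: 05:28–15:58 = 10 h 30 min; less 30 min break → 10 h 0 min
Thu: 09:14–14:48 = 5 h 34 min; less 30 min break → 5 h 4 min
Tue reg 5 h 19 min / OT 0 h 0 min; Wed reg 8 h 0 min / OT 2 h 0 min; Thu reg 5 h 4 min / OT 0 h 0 min.
Totals: regular 18 h 23 min, overtime 2 h 0 min.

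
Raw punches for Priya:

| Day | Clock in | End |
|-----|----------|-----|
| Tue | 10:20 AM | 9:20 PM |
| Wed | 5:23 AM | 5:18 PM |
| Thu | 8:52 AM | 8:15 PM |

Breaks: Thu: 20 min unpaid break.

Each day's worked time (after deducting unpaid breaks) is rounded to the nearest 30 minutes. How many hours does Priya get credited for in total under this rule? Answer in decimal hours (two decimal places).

Tue: 10:20 AM–9:20 PM = 11 h 0 min → rounds to 11 h 0 min
Wed: 5:23 AM–5:18 PM = 11 h 55 min → rounds to 12 h 0 min
Thu: 8:52 AM–8:15 PM = 11 h 23 min − 20 min = 11 h 3 min → rounds to 11 h 0 min
Total credited: 34 h 0 min.

34.00 hours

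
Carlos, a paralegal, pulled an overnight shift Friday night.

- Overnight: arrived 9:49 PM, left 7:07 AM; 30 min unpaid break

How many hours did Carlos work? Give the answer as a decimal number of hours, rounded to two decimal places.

8.80 hours

Overnight: 9:49 PM → midnight = 2 h 11 min; midnight → 7:07 AM = 7 h 7 min; span 9 h 18 min; less 30 min break → 8 h 48 min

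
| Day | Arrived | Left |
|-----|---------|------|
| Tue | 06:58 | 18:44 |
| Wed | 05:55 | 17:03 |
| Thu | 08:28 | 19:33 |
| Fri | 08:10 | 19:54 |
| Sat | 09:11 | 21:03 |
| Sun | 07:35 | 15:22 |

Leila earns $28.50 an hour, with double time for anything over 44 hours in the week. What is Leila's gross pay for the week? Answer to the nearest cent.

$2471.90

Tue: 06:58–18:44 = 11 h 46 min
Wed: 05:55–17:03 = 11 h 8 min
Thu: 08:28–19:33 = 11 h 5 min
Fri: 08:10–19:54 = 11 h 44 min
Sat: 09:11–21:03 = 11 h 52 min
Sun: 07:35–15:22 = 7 h 47 min
Total worked: 65 h 22 min = 3922 min.
Regular 44 h 0 min = 2640 min at $28.50/h; overtime 21 h 22 min = 1282 min at $57.00/h.
Pay = (2640 × $28.50 + 1282 × $57.00) ÷ 60 = $2471.90.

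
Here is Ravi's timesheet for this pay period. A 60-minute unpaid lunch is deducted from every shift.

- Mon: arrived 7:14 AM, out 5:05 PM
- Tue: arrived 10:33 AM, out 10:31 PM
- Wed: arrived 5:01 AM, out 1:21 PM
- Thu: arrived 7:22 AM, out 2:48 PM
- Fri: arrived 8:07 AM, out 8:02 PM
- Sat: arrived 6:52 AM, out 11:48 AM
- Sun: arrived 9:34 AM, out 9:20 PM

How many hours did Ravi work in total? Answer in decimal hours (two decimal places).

Mon: 7:14 AM–5:05 PM = 9 h 51 min; less 60 min break → 8 h 51 min
Tue: 10:33 AM–10:31 PM = 11 h 58 min; less 60 min break → 10 h 58 min
Wed: 5:01 AM–1:21 PM = 8 h 20 min; less 60 min break → 7 h 20 min
Thu: 7:22 AM–2:48 PM = 7 h 26 min; less 60 min break → 6 h 26 min
Fri: 8:07 AM–8:02 PM = 11 h 55 min; less 60 min break → 10 h 55 min
Sat: 6:52 AM–11:48 AM = 4 h 56 min; less 60 min break → 3 h 56 min
Sun: 9:34 AM–9:20 PM = 11 h 46 min; less 60 min break → 10 h 46 min
Total: 8 h 51 min + 10 h 58 min + 7 h 20 min + 6 h 26 min + 10 h 55 min + 3 h 56 min + 10 h 46 min = 59 h 12 min.

59.20 hours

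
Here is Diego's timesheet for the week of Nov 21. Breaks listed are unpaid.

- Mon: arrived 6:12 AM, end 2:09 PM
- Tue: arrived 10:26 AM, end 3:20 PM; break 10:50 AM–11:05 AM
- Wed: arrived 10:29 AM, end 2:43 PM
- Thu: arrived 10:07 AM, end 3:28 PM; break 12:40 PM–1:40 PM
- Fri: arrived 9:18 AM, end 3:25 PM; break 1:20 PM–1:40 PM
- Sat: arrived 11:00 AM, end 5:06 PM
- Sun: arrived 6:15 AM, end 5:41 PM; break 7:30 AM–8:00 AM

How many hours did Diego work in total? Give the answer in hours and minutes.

Mon: 6:12 AM–2:09 PM = 7 h 57 min
Tue: 10:26 AM–3:20 PM = 4 h 54 min; less 15 min break → 4 h 39 min
Wed: 10:29 AM–2:43 PM = 4 h 14 min
Thu: 10:07 AM–3:28 PM = 5 h 21 min; less 60 min break → 4 h 21 min
Fri: 9:18 AM–3:25 PM = 6 h 7 min; less 20 min break → 5 h 47 min
Sat: 11:00 AM–5:06 PM = 6 h 6 min
Sun: 6:15 AM–5:41 PM = 11 h 26 min; less 30 min break → 10 h 56 min
Total: 7 h 57 min + 4 h 39 min + 4 h 14 min + 4 h 21 min + 5 h 47 min + 6 h 6 min + 10 h 56 min = 44 h 0 min.

44 h 0 min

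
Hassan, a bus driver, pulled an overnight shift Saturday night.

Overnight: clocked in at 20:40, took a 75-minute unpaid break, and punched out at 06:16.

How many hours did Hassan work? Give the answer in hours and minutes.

8 h 21 min

Overnight: 20:40 → midnight = 3 h 20 min; midnight → 06:16 = 6 h 16 min; span 9 h 36 min; less 75 min break → 8 h 21 min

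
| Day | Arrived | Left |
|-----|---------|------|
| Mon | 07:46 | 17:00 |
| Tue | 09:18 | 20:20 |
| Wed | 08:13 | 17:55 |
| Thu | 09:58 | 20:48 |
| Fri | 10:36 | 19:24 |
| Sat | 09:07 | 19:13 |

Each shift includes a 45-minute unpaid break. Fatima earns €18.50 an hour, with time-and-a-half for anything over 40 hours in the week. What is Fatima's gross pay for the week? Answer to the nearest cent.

Mon: 07:46–17:00 = 9 h 14 min; less 45 min break → 8 h 29 min
Tue: 09:18–20:20 = 11 h 2 min; less 45 min break → 10 h 17 min
Wed: 08:13–17:55 = 9 h 42 min; less 45 min break → 8 h 57 min
Thu: 09:58–20:48 = 10 h 50 min; less 45 min break → 10 h 5 min
Fri: 10:36–19:24 = 8 h 48 min; less 45 min break → 8 h 3 min
Sat: 09:07–19:13 = 10 h 6 min; less 45 min break → 9 h 21 min
Total worked: 55 h 12 min = 3312 min.
Regular 40 h 0 min = 2400 min at €18.50/h; overtime 15 h 12 min = 912 min at €27.75/h.
Pay = (2400 × €18.50 + 912 × €27.75) ÷ 60 = €1161.80.

€1161.80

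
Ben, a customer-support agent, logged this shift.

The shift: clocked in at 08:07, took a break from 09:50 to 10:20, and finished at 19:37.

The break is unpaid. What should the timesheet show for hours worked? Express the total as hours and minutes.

11 h 0 min

The shift: 08:07–19:37 = 11 h 30 min; less 30 min break → 11 h 0 min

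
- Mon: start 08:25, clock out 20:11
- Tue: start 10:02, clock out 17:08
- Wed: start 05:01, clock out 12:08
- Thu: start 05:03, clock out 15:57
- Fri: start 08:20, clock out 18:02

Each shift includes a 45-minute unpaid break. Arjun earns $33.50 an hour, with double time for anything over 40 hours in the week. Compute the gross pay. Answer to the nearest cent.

Mon: 08:25–20:11 = 11 h 46 min; less 45 min break → 11 h 1 min
Tue: 10:02–17:08 = 7 h 6 min; less 45 min break → 6 h 21 min
Wed: 05:01–12:08 = 7 h 7 min; less 45 min break → 6 h 22 min
Thu: 05:03–15:57 = 10 h 54 min; less 45 min break → 10 h 9 min
Fri: 08:20–18:02 = 9 h 42 min; less 45 min break → 8 h 57 min
Total worked: 42 h 50 min = 2570 min.
Regular 40 h 0 min = 2400 min at $33.50/h; overtime 2 h 50 min = 170 min at $67.00/h.
Pay = (2400 × $33.50 + 170 × $67.00) ÷ 60 = $1529.83.

$1529.83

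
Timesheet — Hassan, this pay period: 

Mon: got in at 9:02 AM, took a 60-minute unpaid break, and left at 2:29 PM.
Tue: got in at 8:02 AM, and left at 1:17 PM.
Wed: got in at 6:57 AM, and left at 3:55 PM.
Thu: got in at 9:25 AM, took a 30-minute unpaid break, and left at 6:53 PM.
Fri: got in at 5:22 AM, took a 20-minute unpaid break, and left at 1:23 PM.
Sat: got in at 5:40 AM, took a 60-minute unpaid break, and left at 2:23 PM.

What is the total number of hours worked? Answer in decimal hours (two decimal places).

43.03 hours

Mon: 9:02 AM–2:29 PM = 5 h 27 min; less 60 min break → 4 h 27 min
Tue: 8:02 AM–1:17 PM = 5 h 15 min
Wed: 6:57 AM–3:55 PM = 8 h 58 min
Thu: 9:25 AM–6:53 PM = 9 h 28 min; less 30 min break → 8 h 58 min
Fri: 5:22 AM–1:23 PM = 8 h 1 min; less 20 min break → 7 h 41 min
Sat: 5:40 AM–2:23 PM = 8 h 43 min; less 60 min break → 7 h 43 min
Total: 4 h 27 min + 5 h 15 min + 8 h 58 min + 8 h 58 min + 7 h 41 min + 7 h 43 min = 43 h 2 min.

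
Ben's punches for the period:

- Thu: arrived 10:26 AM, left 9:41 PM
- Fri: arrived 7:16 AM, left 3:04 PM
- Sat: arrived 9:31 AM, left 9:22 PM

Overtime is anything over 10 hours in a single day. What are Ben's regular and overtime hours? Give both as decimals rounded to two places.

Regular 27.80 hours, overtime 3.10 hours

Thu: 10:26 AM–9:41 PM = 11 h 15 min
Fri: 7:16 AM–3:04 PM = 7 h 48 min
Sat: 9:31 AM–9:22 PM = 11 h 51 min
Thu reg 10 h 0 min / OT 1 h 15 min; Fri reg 7 h 48 min / OT 0 h 0 min; Sat reg 10 h 0 min / OT 1 h 51 min.
Totals: regular 27 h 48 min, overtime 3 h 6 min.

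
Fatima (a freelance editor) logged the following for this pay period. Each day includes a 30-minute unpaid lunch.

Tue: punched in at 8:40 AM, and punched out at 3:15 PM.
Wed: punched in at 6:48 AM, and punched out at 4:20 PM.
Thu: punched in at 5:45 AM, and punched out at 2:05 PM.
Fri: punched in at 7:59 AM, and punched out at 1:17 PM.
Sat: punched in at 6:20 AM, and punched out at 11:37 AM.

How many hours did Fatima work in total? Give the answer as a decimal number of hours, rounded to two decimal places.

32.53 hours

Tue: 8:40 AM–3:15 PM = 6 h 35 min; less 30 min break → 6 h 5 min
Wed: 6:48 AM–4:20 PM = 9 h 32 min; less 30 min break → 9 h 2 min
Thu: 5:45 AM–2:05 PM = 8 h 20 min; less 30 min break → 7 h 50 min
Fri: 7:59 AM–1:17 PM = 5 h 18 min; less 30 min break → 4 h 48 min
Sat: 6:20 AM–11:37 AM = 5 h 17 min; less 30 min break → 4 h 47 min
Total: 6 h 5 min + 9 h 2 min + 7 h 50 min + 4 h 48 min + 4 h 47 min = 32 h 32 min.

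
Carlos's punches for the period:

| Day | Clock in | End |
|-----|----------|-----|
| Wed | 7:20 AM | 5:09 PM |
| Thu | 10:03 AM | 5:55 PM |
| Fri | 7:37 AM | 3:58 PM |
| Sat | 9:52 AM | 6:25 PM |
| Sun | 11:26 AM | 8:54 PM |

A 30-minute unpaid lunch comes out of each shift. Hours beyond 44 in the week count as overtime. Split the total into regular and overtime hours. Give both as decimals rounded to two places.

Regular 41.55 hours, overtime 0.00 hours

Wed: 7:20 AM–5:09 PM = 9 h 49 min; less 30 min break → 9 h 19 min
Thu: 10:03 AM–5:55 PM = 7 h 52 min; less 30 min break → 7 h 22 min
Fri: 7:37 AM–3:58 PM = 8 h 21 min; less 30 min break → 7 h 51 min
Sat: 9:52 AM–6:25 PM = 8 h 33 min; less 30 min break → 8 h 3 min
Sun: 11:26 AM–8:54 PM = 9 h 28 min; less 30 min break → 8 h 58 min
Total worked: 41 h 33 min = 41.55 h.
Threshold 44 h → overtime 0 h 0 min, regular 41 h 33 min.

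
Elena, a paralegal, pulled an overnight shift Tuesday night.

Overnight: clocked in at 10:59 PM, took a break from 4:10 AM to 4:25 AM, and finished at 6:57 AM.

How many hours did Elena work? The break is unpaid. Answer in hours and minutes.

7 h 43 min

Overnight: 10:59 PM → midnight = 1 h 1 min; midnight → 6:57 AM = 6 h 57 min; span 7 h 58 min; less 15 min break → 7 h 43 min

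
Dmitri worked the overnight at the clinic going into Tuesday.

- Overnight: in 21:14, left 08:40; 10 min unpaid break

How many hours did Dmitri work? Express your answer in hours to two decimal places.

11.27 hours

Overnight: 21:14 → midnight = 2 h 46 min; midnight → 08:40 = 8 h 40 min; span 11 h 26 min; less 10 min break → 11 h 16 min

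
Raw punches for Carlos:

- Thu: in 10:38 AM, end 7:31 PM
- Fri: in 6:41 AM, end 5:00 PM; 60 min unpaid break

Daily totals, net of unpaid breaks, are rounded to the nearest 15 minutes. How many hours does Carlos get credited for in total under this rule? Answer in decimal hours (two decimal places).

Thu: 10:38 AM–7:31 PM = 8 h 53 min → rounds to 9 h 0 min
Fri: 6:41 AM–5:00 PM = 10 h 19 min − 60 min = 9 h 19 min → rounds to 9 h 15 min
Total credited: 18 h 15 min.

18.25 hours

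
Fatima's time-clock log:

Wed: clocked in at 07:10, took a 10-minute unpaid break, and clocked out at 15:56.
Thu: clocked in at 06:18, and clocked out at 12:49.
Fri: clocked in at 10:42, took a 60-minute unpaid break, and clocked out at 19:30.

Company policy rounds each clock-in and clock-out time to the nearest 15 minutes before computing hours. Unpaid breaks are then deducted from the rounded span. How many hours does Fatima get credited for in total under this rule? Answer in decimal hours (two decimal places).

Wed: in 07:10→07:15, out 15:56→16:00; 8 h 45 min − 10 min = 8 h 35 min
Thu: in 06:18→06:15, out 12:49→12:45; 6 h 30 min
Fri: in 10:42→10:45, out 19:30→19:30; 8 h 45 min − 60 min = 7 h 45 min
Total credited: 22 h 50 min.

22.83 hours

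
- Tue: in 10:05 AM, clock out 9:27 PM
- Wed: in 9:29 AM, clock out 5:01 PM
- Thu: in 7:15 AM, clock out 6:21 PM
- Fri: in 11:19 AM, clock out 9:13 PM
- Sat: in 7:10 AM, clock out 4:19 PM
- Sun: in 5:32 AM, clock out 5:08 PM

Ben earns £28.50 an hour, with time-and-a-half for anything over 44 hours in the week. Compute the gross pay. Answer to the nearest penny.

£1965.79

Tue: 10:05 AM–9:27 PM = 11 h 22 min
Wed: 9:29 AM–5:01 PM = 7 h 32 min
Thu: 7:15 AM–6:21 PM = 11 h 6 min
Fri: 11:19 AM–9:13 PM = 9 h 54 min
Sat: 7:10 AM–4:19 PM = 9 h 9 min
Sun: 5:32 AM–5:08 PM = 11 h 36 min
Total worked: 60 h 39 min = 3639 min.
Regular 44 h 0 min = 2640 min at £28.50/h; overtime 16 h 39 min = 999 min at £42.75/h.
Pay = (2640 × £28.50 + 999 × £42.75) ÷ 60 = £1965.79.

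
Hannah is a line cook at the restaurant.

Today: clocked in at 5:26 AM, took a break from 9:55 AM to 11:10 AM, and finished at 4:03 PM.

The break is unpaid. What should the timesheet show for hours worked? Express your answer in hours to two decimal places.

Today: 5:26 AM–4:03 PM = 10 h 37 min; less 75 min break → 9 h 22 min

9.37 hours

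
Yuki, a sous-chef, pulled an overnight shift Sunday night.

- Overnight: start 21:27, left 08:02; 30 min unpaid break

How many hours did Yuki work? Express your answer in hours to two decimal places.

10.08 hours

Overnight: 21:27 → midnight = 2 h 33 min; midnight → 08:02 = 8 h 2 min; span 10 h 35 min; less 30 min break → 10 h 5 min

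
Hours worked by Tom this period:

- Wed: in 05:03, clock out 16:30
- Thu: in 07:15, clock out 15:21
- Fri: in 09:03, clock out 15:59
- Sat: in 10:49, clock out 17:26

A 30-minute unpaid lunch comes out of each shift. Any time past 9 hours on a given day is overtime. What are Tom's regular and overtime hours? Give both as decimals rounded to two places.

Wed: 05:03–16:30 = 11 h 27 min; less 30 min break → 10 h 57 min
Thu: 07:15–15:21 = 8 h 6 min; less 30 min break → 7 h 36 min
Fri: 09:03–15:59 = 6 h 56 min; less 30 min break → 6 h 26 min
Sat: 10:49–17:26 = 6 h 37 min; less 30 min break → 6 h 7 min
Wed reg 9 h 0 min / OT 1 h 57 min; Thu reg 7 h 36 min / OT 0 h 0 min; Fri reg 6 h 26 min / OT 0 h 0 min; Sat reg 6 h 7 min / OT 0 h 0 min.
Totals: regular 29 h 9 min, overtime 1 h 57 min.

Regular 29.15 hours, overtime 1.95 hours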